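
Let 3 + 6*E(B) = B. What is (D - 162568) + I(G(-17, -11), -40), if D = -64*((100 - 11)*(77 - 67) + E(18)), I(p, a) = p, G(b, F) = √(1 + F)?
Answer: -219688 + I*√10 ≈ -2.1969e+5 + 3.1623*I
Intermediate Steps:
E(B) = -½ + B/6
D = -57120 (D = -64*((100 - 11)*(77 - 67) + (-½ + (⅙)*18)) = -64*(89*10 + (-½ + 3)) = -64*(890 + 5/2) = -64*1785/2 = -57120)
(D - 162568) + I(G(-17, -11), -40) = (-57120 - 162568) + √(1 - 11) = -219688 + √(-10) = -219688 + I*√10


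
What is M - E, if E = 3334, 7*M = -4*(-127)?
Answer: -22830/7 ≈ -3261.4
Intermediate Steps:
M = 508/7 (M = (-4*(-127))/7 = (1/7)*508 = 508/7 ≈ 72.571)
M - E = 508/7 - 1*3334 = 508/7 - 3334 = -22830/7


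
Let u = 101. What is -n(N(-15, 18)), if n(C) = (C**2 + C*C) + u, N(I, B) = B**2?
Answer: -210053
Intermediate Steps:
n(C) = 101 + 2*C**2 (n(C) = (C**2 + C*C) + 101 = (C**2 + C**2) + 101 = 2*C**2 + 101 = 101 + 2*C**2)
-n(N(-15, 18)) = -(101 + 2*(18**2)**2) = -(101 + 2*324**2) = -(101 + 2*104976) = -(101 + 209952) = -1*210053 = -210053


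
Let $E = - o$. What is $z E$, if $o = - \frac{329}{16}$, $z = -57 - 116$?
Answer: $- \frac{56917}{16} \approx -3557.3$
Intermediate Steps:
$z = -173$
$o = - \frac{329}{16}$ ($o = \left(-329\right) \frac{1}{16} = - \frac{329}{16} \approx -20.563$)
$E = \frac{329}{16}$ ($E = \left(-1\right) \left(- \frac{329}{16}\right) = \frac{329}{16} \approx 20.563$)
$z E = \left(-173\right) \frac{329}{16} = - \frac{56917}{16}$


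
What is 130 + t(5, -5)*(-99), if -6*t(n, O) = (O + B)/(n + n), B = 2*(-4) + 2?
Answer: 2237/20 ≈ 111.85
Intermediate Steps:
B = -6 (B = -8 + 2 = -6)
t(n, O) = -(-6 + O)/(12*n) (t(n, O) = -(O - 6)/(6*(n + n)) = -(-6 + O)/(6*(2*n)) = -(-6 + O)*1/(2*n)/6 = -(-6 + O)/(12*n))
130 + t(5, -5)*(-99) = 130 + ((1/12)*(6 - 1*(-5))/5)*(-99) = 130 + ((1/12)*(⅕)*(6 + 5))*(-99) = 130 + ((1/12)*(⅕)*11)*(-99) = 130 + (11/60)*(-99) = 130 - 363/20 = 2237/20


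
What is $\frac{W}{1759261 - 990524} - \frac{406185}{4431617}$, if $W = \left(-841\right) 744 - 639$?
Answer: $- \frac{3087961724976}{3406747957729} \approx -0.90643$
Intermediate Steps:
$W = -626343$ ($W = -625704 - 639 = -626343$)
$\frac{W}{1759261 - 990524} - \frac{406185}{4431617} = - \frac{626343}{1759261 - 990524} - \frac{406185}{4431617} = - \frac{626343}{768737} - \frac{406185}{4431617} = - \frac{3087961724976}{3406747957729}$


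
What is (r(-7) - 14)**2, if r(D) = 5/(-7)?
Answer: 10609/49 ≈ 216.51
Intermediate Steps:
r(D) = -5/7 (r(D) = 5*(-1/7) = -5/7)
(r(-7) - 14)**2 = (-5/7 - 14)**2 = (-103/7)**2 = 10609/49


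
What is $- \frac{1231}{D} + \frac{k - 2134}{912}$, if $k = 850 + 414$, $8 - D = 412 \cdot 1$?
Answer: $\frac{32133}{15352} \approx 2.0931$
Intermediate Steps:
$D = -404$ ($D = 8 - 412 \cdot 1 = 8 - 412 = -404$)
$k = 1264$
$- \frac{1231}{D} + \frac{k - 2134}{912} = - \frac{1231}{-404} + \frac{1264 - 2134}{912} = \left(-1231\right) \left(- \frac{1}{404}\right) + \left(1264 - 2134\right) \frac{1}{912} = \frac{1231}{404} - \frac{145}{152} = \frac{32133}{15352}$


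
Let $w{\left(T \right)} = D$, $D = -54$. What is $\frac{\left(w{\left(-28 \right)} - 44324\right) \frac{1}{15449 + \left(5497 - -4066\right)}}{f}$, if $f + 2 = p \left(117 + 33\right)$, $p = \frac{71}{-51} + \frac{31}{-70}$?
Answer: $\frac{2640491}{412610458} \approx 0.0063995$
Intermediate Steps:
$p = - \frac{6551}{3570}$ ($p = 71 \left(- \frac{1}{51}\right) + 31 \left(- \frac{1}{70}\right) = - \frac{71}{51} - \frac{31}{70} = - \frac{6551}{3570} \approx -1.835$)
$f = - \frac{32993}{119}$ ($f = -2 - \frac{6551 \left(117 + 33\right)}{3570} = -2 - \frac{32755}{119} = - \frac{32993}{119} \approx -277.25$)
$w{\left(T \right)} = -54$
$\frac{\left(w{\left(-28 \right)} - 44324\right) \frac{1}{15449 + \left(5497 - -4066\right)}}{f} = \frac{\left(-54 - 44324\right) \frac{1}{15449 + \left(5497 - -4066\right)}}{- \frac{32993}{119}} = - \frac{44378}{15449 + \left(5497 + 4066\right)} \left(- \frac{119}{32993}\right) = - \frac{44378}{15449 + 9563} \left(- \frac{119}{32993}\right) = - \frac{44378}{25012} \left(- \frac{119}{32993}\right) = \left(-44378\right) \frac{1}{25012} \left(- \frac{119}{32993}\right) = \left(- \frac{22189}{12506}\right) \left(- \frac{119}{32993}\right) = \frac{2640491}{412610458}$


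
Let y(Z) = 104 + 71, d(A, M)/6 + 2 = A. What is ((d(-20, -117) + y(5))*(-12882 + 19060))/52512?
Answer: 132827/26256 ≈ 5.0589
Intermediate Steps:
d(A, M) = -12 + 6*A
y(Z) = 175
((d(-20, -117) + y(5))*(-12882 + 19060))/52512 = (((-12 + 6*(-20)) + 175)*(-12882 + 19060))/52512 = (((-12 - 120) + 175)*6178)*(1/52512) = ((-132 + 175)*6178)*(1/52512) = (43*6178)*(1/52512) = 265654*(1/52512) = 132827/26256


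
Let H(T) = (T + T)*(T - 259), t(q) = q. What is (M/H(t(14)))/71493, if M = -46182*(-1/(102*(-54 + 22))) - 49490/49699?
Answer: 409455763/13259714924426880 ≈ 3.0880e-8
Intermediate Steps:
H(T) = 2*T*(-259 + T) (H(T) = (2*T)*(-259 + T) = 2*T*(-259 + T))
M = -409455763/27036256 (M = -46182/((-32*(-102))) - 49490*1/49699 = -46182/3264 - 49490/49699 = -46182*1/3264 - 49490/49699 = -7697/544 - 49490/49699 = -409455763/27036256 ≈ -15.145)
(M/H(t(14)))/71493 = -409455763*1/(28*(-259 + 14))/27036256/71493 = -409455763/(27036256*(2*14*(-245)))*(1/71493) = -409455763/27036256/(-6860)*(1/71493) = -409455763/27036256*(-1/6860)*(1/71493) = (409455763/185468716160)*(1/71493) = 409455763/13259714924426880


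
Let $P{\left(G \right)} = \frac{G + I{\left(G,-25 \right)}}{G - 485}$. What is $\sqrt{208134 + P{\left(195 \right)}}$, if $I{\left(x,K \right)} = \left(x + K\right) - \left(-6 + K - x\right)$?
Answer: $\frac{\sqrt{17503898010}}{290} \approx 456.21$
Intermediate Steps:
$I{\left(x,K \right)} = 6 + 2 x$ ($I{\left(x,K \right)} = \left(K + x\right) + \left(6 + x - K\right) = 6 + 2 x$)
$P{\left(G \right)} = \frac{6 + 3 G}{-485 + G}$ ($P{\left(G \right)} = \frac{G + \left(6 + 2 G\right)}{G - 485} = \frac{6 + 3 G}{-485 + G}$)
$\sqrt{208134 + P{\left(195 \right)}} = \sqrt{208134 + \frac{3 \left(2 + 195\right)}{-485 + 195}} = \sqrt{208134 + 3 \frac{1}{-290} \cdot 197} = \sqrt{208134 + 3 \left(- \frac{1}{290}\right) 197} = \sqrt{208134 - \frac{591}{290}} = \sqrt{\frac{60358269}{290}} = \frac{\sqrt{17503898010}}{290}$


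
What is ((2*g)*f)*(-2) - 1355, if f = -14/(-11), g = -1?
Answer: -14849/11 ≈ -1349.9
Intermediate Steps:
f = 14/11 (f = -14*(-1/11) = 14/11 ≈ 1.2727)
((2*g)*f)*(-2) - 1355 = ((2*(-1))*(14/11))*(-2) - 1355 = -2*14/11*(-2) - 1355 = -28/11*(-2) - 1355 = 56/11 - 1355 = -14849/11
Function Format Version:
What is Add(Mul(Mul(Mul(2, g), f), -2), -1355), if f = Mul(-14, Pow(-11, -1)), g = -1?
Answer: Rational(-14849, 11) ≈ -1349.9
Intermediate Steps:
f = Rational(14, 11) (f = Mul(-14, Rational(-1, 11)) = Rational(14, 11) ≈ 1.2727)
Add(Mul(Mul(Mul(2, g), f), -2), -1355) = Add(Mul(Mul(Mul(2, -1), Rational(14, 11)), -2), -1355) = Add(Mul(Mul(-2, Rational(14, 11)), -2), -1355) = Add(Mul(Rational(-28, 11), -2), -1355) = Add(Rational(56, 11), -1355) = Rational(-14849, 11)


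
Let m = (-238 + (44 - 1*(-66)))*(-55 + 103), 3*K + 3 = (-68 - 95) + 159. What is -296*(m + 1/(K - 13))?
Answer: 41828796/23 ≈ 1.8186e+6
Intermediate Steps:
K = -7/3 (K = -1 + ((-68 - 95) + 159)/3 = -1 + (-163 + 159)/3 = -1 + (⅓)*(-4) = -1 - 4/3 = -7/3 ≈ -2.3333)
m = -6144 (m = (-238 + (44 + 66))*48 = (-238 + 110)*48 = -128*48 = -6144)
-296*(m + 1/(K - 13)) = -296*(-6144 + 1/(-7/3 - 13)) = -296*(-6144 + 1/(-46/3)) = -296*(-6144 - 3/46) = -296*(-282627/46) = 41828796/23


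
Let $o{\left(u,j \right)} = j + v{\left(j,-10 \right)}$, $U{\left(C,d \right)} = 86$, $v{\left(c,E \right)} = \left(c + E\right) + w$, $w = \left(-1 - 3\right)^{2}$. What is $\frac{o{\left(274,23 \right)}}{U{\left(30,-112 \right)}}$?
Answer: $\frac{26}{43} \approx 0.60465$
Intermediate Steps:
$w = 16$ ($w = \left(-4\right)^{2} = 16$)
$v{\left(c,E \right)} = 16 + E + c$ ($v{\left(c,E \right)} = \left(c + E\right) + 16 = \left(E + c\right) + 16 = 16 + E + c$)
$o{\left(u,j \right)} = 6 + 2 j$ ($o{\left(u,j \right)} = j + \left(16 - 10 + j\right) = j + \left(6 + j\right) = 6 + 2 j$)
$\frac{o{\left(274,23 \right)}}{U{\left(30,-112 \right)}} = \frac{6 + 2 \cdot 23}{86} = \left(6 + 46\right) \frac{1}{86} = 52 \cdot \frac{1}{86} = \frac{26}{43}$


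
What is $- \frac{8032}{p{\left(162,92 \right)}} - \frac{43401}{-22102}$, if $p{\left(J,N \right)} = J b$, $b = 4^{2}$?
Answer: $- \frac{2032121}{1790262} \approx -1.1351$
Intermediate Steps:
$b = 16$
$p{\left(J,N \right)} = 16 J$ ($p{\left(J,N \right)} = J 16 = 16 J$)
$- \frac{8032}{p{\left(162,92 \right)}} - \frac{43401}{-22102} = - \frac{8032}{16 \cdot 162} - \frac{43401}{-22102} = - \frac{8032}{2592} - - \frac{43401}{22102} = \left(-8032\right) \frac{1}{2592} + \frac{43401}{22102} = - \frac{251}{81} + \frac{43401}{22102} = - \frac{2032121}{1790262}$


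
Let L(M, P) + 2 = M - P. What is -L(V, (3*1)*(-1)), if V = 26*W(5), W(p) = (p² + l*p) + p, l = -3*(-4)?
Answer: -2341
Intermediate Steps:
l = 12
W(p) = p² + 13*p (W(p) = (p² + 12*p) + p = p² + 13*p)
V = 2340 (V = 26*(5*(13 + 5)) = 26*(5*18) = 26*90 = 2340)
L(M, P) = -2 + M - P (L(M, P) = -2 + (M - P) = -2 + M - P)
-L(V, (3*1)*(-1)) = -(-2 + 2340 - 3*1*(-1)) = -(-2 + 2340 - 3*(-1)) = -(-2 + 2340 - 1*(-3)) = -(-2 + 2340 + 3) = -1*2341 = -2341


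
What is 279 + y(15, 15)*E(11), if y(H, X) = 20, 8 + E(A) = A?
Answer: 339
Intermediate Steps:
E(A) = -8 + A
279 + y(15, 15)*E(11) = 279 + 20*(-8 + 11) = 279 + 20*3 = 279 + 60 = 339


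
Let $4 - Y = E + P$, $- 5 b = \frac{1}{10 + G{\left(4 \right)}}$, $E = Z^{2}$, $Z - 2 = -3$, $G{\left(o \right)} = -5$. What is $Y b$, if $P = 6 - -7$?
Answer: $\frac{2}{5} \approx 0.4$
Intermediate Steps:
$Z = -1$ ($Z = 2 - 3 = -1$)
$P = 13$ ($P = 6 + 7 = 13$)
$E = 1$ ($E = \left(-1\right)^{2} = 1$)
$b = - \frac{1}{25}$ ($b = - \frac{1}{5 \left(10 - 5\right)} = - \frac{1}{5 \cdot 5} = \left(- \frac{1}{5}\right) \frac{1}{5} = - \frac{1}{25} \approx -0.04$)
$Y = -10$ ($Y = 4 - \left(1 + 13\right) = 4 - 14 = -10$)
$Y b = \left(-10\right) \left(- \frac{1}{25}\right) = \frac{2}{5}$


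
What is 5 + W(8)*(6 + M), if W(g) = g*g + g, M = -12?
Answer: -427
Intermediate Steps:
W(g) = g + g² (W(g) = g² + g = g + g²)
5 + W(8)*(6 + M) = 5 + (8*(1 + 8))*(6 - 12) = 5 + (8*9)*(-6) = 5 + 72*(-6) = 5 - 432 = -427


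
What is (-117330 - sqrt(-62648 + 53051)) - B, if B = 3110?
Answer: -120440 - I*sqrt(9597) ≈ -1.2044e+5 - 97.964*I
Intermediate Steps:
(-117330 - sqrt(-62648 + 53051)) - B = (-117330 - sqrt(-62648 + 53051)) - 1*3110 = (-117330 - sqrt(-9597)) - 3110 = (-117330 - I*sqrt(9597)) - 3110 = -120440 - I*sqrt(9597)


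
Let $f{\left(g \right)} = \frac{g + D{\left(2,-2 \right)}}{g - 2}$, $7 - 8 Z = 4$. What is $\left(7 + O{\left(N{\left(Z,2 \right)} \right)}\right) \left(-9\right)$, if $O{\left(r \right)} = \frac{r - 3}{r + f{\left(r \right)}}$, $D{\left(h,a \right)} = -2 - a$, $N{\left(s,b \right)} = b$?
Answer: $-63$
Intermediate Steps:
$Z = \frac{3}{8}$ ($Z = \frac{7}{8} - \frac{1}{2} = \frac{3}{8} \approx 0.375$)
$f{\left(g \right)} = \frac{g}{-2 + g}$ ($f{\left(g \right)} = \frac{g - 0}{g - 2} = \frac{g + \left(-2 + 2\right)}{-2 + g} = \frac{g + 0}{-2 + g} = \frac{g}{-2 + g}$)
$O{\left(r \right)} = \frac{-3 + r}{r + \frac{r}{-2 + r}}$ ($O{\left(r \right)} = \frac{r - 3}{r + \frac{r}{-2 + r}} = \frac{-3 + r}{r + \frac{r}{-2 + r}}$)
$\left(7 + O{\left(N{\left(Z,2 \right)} \right)}\right) \left(-9\right) = \left(7 + \frac{\left(-3 + 2\right) \left(-2 + 2\right)}{2 \left(-1 + 2\right)}\right) \left(-9\right) = \left(7 + \frac{1}{2} \cdot 1^{-1} \left(-1\right) 0\right) \left(-9\right) = \left(7 + \frac{1}{2} \cdot 1 \left(-1\right) 0\right) \left(-9\right) = \left(7 + 0\right) \left(-9\right) = 7 \left(-9\right) = -63$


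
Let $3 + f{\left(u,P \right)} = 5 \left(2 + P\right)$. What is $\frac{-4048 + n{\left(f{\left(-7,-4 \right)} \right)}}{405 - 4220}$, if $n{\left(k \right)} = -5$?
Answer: $\frac{579}{545} \approx 1.0624$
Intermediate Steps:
$f{\left(u,P \right)} = 7 + 5 P$ ($f{\left(u,P \right)} = -3 + 5 \left(2 + P\right) = -3 + \left(10 + 5 P\right) = 7 + 5 P$)
$\frac{-4048 + n{\left(f{\left(-7,-4 \right)} \right)}}{405 - 4220} = \frac{-4048 - 5}{405 - 4220} = - \frac{4053}{-3815} = \left(-4053\right) \left(- \frac{1}{3815}\right) = \frac{579}{545}$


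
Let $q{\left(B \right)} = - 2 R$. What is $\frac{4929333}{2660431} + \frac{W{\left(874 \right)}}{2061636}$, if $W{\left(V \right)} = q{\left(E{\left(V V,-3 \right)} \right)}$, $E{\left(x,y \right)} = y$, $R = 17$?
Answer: $\frac{175213791623}{94566212502} \approx 1.8528$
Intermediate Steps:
$q{\left(B \right)} = -34$ ($q{\left(B \right)} = \left(-2\right) 17 = -34$)
$W{\left(V \right)} = -34$
$\frac{4929333}{2660431} + \frac{W{\left(874 \right)}}{2061636} = \frac{4929333}{2660431} - \frac{34}{2061636} = 4929333 \cdot \frac{1}{2660431} - \frac{17}{1030818} = \frac{169977}{91739} - \frac{17}{1030818} = \frac{175213791623}{94566212502}$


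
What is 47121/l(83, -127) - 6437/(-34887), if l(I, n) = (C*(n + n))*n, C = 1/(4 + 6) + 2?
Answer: 3466607156/3938846961 ≈ 0.88011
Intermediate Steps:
C = 21/10 (C = 1/10 + 2 = ⅒ + 2 = 21/10 ≈ 2.1000)
l(I, n) = 21*n²/5 (l(I, n) = (21*(n + n)/10)*n = (21*(2*n)/10)*n = (21*n/5)*n = 21*n²/5)
47121/l(83, -127) - 6437/(-34887) = 47121/(((21/5)*(-127)²)) - 6437/(-34887) = 47121/(((21/5)*16129)) - 6437*(-1/34887) = 47121/(338709/5) + 6437/34887 = 47121*(5/338709) + 6437/34887 = 78535/112903 + 6437/34887 = 3466607156/3938846961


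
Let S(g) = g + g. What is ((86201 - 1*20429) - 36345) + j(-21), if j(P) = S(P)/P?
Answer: 29429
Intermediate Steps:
S(g) = 2*g
j(P) = 2 (j(P) = (2*P)/P = 2)
((86201 - 1*20429) - 36345) + j(-21) = ((86201 - 1*20429) - 36345) + 2 = ((86201 - 20429) - 36345) + 2 = (65772 - 36345) + 2 = 29427 + 2 = 29429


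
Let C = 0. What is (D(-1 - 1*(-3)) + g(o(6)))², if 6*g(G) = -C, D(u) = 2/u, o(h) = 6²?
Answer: 1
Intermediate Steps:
o(h) = 36
g(G) = 0 (g(G) = (-1*0)/6 = (⅙)*0 = 0)
(D(-1 - 1*(-3)) + g(o(6)))² = (2/(-1 - 1*(-3)) + 0)² = (2/(-1 + 3) + 0)² = (2/2 + 0)² = (2*(½) + 0)² = (1 + 0)² = 1² = 1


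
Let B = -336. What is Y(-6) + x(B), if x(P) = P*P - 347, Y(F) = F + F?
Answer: 112537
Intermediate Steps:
Y(F) = 2*F
x(P) = -347 + P² (x(P) = P² - 347 = -347 + P²)
Y(-6) + x(B) = 2*(-6) + (-347 + (-336)²) = -12 + (-347 + 112896) = -12 + 112549 = 112537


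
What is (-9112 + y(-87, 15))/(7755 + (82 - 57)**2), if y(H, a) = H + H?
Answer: -4643/4190 ≈ -1.1081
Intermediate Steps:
y(H, a) = 2*H
(-9112 + y(-87, 15))/(7755 + (82 - 57)**2) = (-9112 + 2*(-87))/(7755 + (82 - 57)**2) = (-9112 - 174)/(7755 + 25**2) = -9286/(7755 + 625) = -9286/8380 = -9286*1/8380 = -4643/4190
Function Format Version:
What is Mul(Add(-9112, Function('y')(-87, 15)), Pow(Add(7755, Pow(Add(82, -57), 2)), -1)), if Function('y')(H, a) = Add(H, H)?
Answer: Rational(-4643, 4190) ≈ -1.1081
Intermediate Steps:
Function('y')(H, a) = Mul(2, H)
Mul(Add(-9112, Function('y')(-87, 15)), Pow(Add(7755, Pow(Add(82, -57), 2)), -1)) = Mul(Add(-9112, Mul(2, -87)), Pow(Add(7755, Pow(Add(82, -57), 2)), -1)) = Mul(Add(-9112, -174), Pow(Add(7755, Pow(25, 2)), -1)) = Mul(-9286, Pow(Add(7755, 625), -1)) = Mul(-9286, Pow(8380, -1)) = Mul(-9286, Rational(1, 8380)) = Rational(-4643, 4190)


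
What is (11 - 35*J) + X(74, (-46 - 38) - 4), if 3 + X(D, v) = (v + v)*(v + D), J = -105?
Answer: 6147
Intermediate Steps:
X(D, v) = -3 + 2*v*(D + v) (X(D, v) = -3 + (v + v)*(v + D) = -3 + (2*v)*(D + v) = -3 + 2*v*(D + v))
(11 - 35*J) + X(74, (-46 - 38) - 4) = (11 - 35*(-105)) + (-3 + 2*((-46 - 38) - 4)**2 + 2*74*((-46 - 38) - 4)) = (11 + 3675) + (-3 + 2*(-84 - 4)**2 + 2*74*(-84 - 4)) = 3686 + (-3 + 2*(-88)**2 + 2*74*(-88)) = 3686 + (-3 + 2*7744 - 13024) = 3686 + (-3 + 15488 - 13024) = 3686 + 2461 = 6147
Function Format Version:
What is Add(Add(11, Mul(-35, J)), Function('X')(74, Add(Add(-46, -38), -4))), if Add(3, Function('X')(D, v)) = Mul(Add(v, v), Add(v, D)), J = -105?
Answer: 6147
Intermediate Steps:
Function('X')(D, v) = Add(-3, Mul(2, v, Add(D, v))) (Function('X')(D, v) = Add(-3, Mul(Add(v, v), Add(v, D))) = Add(-3, Mul(Mul(2, v), Add(D, v))) = Add(-3, Mul(2, v, Add(D, v))))
Add(Add(11, Mul(-35, J)), Function('X')(74, Add(Add(-46, -38), -4))) = Add(Add(11, Mul(-35, -105)), Add(-3, Mul(2, Pow(Add(Add(-46, -38), -4), 2)), Mul(2, 74, Add(Add(-46, -38), -4)))) = Add(Add(11, 3675), Add(-3, Mul(2, Pow(Add(-84, -4), 2)), Mul(2, 74, Add(-84, -4)))) = Add(3686, Add(-3, Mul(2, Pow(-88, 2)), Mul(2, 74, -88))) = Add(3686, Add(-3, Mul(2, 7744), -13024)) = Add(3686, Add(-3, 15488, -13024)) = Add(3686, 2461) = 6147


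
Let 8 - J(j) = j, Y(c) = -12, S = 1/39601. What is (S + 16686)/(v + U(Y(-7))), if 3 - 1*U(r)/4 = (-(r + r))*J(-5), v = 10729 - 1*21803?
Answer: -660782287/487488310 ≈ -1.3555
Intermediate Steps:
v = -11074 (v = 10729 - 21803 = -11074)
S = 1/39601 ≈ 2.5252e-5
J(j) = 8 - j
U(r) = 12 + 104*r (U(r) = 12 - 4*(-(r + r))*(8 - 1*(-5)) = 12 - 4*(-2*r)*(8 + 5) = 12 - 4*(-2*r)*13 = 12 - (-104)*r = 12 + 104*r)
(S + 16686)/(v + U(Y(-7))) = (1/39601 + 16686)/(-11074 + (12 + 104*(-12))) = 660782287/(39601*(-11074 + (12 - 1248))) = 660782287/(39601*(-11074 - 1236)) = (660782287/39601)/(-12310) = (660782287/39601)*(-1/12310) = -660782287/487488310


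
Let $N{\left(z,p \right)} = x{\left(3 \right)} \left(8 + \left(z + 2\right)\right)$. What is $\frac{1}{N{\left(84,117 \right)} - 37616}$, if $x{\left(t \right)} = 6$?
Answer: $- \frac{1}{37052} \approx -2.6989 \cdot 10^{-5}$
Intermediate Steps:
$N{\left(z,p \right)} = 60 + 6 z$ ($N{\left(z,p \right)} = 6 \left(8 + \left(z + 2\right)\right) = 6 \left(8 + \left(2 + z\right)\right) = 6 \left(10 + z\right) = 60 + 6 z$)
$\frac{1}{N{\left(84,117 \right)} - 37616} = \frac{1}{\left(60 + 6 \cdot 84\right) - 37616} = \frac{1}{\left(60 + 504\right) - 37616} = \frac{1}{564 - 37616} = \frac{1}{-37052} = - \frac{1}{37052}$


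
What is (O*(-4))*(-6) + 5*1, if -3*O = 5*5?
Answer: -195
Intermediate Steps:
O = -25/3 (O = -5*5/3 = -1/3*25 = -25/3 ≈ -8.3333)
(O*(-4))*(-6) + 5*1 = -25/3*(-4)*(-6) + 5*1 = (100/3)*(-6) + 5 = -200 + 5 = -195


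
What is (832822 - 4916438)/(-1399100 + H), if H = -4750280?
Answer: 1020904/1537345 ≈ 0.66407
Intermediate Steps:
(832822 - 4916438)/(-1399100 + H) = (832822 - 4916438)/(-1399100 - 4750280) = -4083616/(-6149380) = -4083616*(-1/6149380) = 1020904/1537345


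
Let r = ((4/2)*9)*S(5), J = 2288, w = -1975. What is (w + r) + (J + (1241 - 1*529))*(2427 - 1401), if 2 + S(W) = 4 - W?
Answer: 3075971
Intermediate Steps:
S(W) = 2 - W (S(W) = -2 + (4 - W) = 2 - W)
r = -54 (r = ((4/2)*9)*(2 - 1*5) = ((4*(1/2))*9)*(2 - 5) = (2*9)*(-3) = 18*(-3) = -54)
(w + r) + (J + (1241 - 1*529))*(2427 - 1401) = (-1975 - 54) + (2288 + (1241 - 1*529))*(2427 - 1401) = -2029 + (2288 + (1241 - 529))*1026 = -2029 + (2288 + 712)*1026 = -2029 + 3000*1026 = -2029 + 3078000 = 3075971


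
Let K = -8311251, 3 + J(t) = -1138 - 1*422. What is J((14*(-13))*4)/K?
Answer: 521/2770417 ≈ 0.00018806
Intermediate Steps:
J(t) = -1563 (J(t) = -3 + (-1138 - 1*422) = -3 + (-1138 - 422) = -3 - 1560 = -1563)
J((14*(-13))*4)/K = -1563/(-8311251) = -1563*(-1/8311251) = 521/2770417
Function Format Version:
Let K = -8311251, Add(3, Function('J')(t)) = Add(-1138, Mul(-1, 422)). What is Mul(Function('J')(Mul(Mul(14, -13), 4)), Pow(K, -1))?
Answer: Rational(521, 2770417) ≈ 0.00018806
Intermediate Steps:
Function('J')(t) = -1563 (Function('J')(t) = Add(-3, Add(-1138, Mul(-1, 422))) = Add(-3, Add(-1138, -422)) = Add(-3, -1560) = -1563)
Mul(Function('J')(Mul(Mul(14, -13), 4)), Pow(K, -1)) = Mul(-1563, Pow(-8311251, -1)) = Mul(-1563, Rational(-1, 8311251)) = Rational(521, 2770417)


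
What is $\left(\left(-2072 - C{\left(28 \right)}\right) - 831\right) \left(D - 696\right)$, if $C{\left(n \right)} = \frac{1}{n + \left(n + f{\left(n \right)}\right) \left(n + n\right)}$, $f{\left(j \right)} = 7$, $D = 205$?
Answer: $\frac{2833642015}{1988} \approx 1.4254 \cdot 10^{6}$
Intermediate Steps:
$C{\left(n \right)} = \frac{1}{n + 2 n \left(7 + n\right)}$ ($C{\left(n \right)} = \frac{1}{n + \left(n + 7\right) \left(n + n\right)} = \frac{1}{n + \left(7 + n\right) 2 n} = \frac{1}{n + 2 n \left(7 + n\right)}$)
$\left(\left(-2072 - C{\left(28 \right)}\right) - 831\right) \left(D - 696\right) = \left(\left(-2072 - \frac{1}{28 \left(15 + 2 \cdot 28\right)}\right) - 831\right) \left(205 - 696\right) = \left(\left(-2072 - \frac{1}{28 \left(15 + 56\right)}\right) - 831\right) \left(-491\right) = \left(\left(-2072 - \frac{1}{28 \cdot 71}\right) - 831\right) \left(-491\right) = \left(\left(-2072 - \frac{1}{28} \cdot \frac{1}{71}\right) - 831\right) \left(-491\right) = \left(\left(-2072 - \frac{1}{1988}\right) - 831\right) \left(-491\right) = \left(- \frac{4119137}{1988} - 831\right) \left(-491\right) = \left(- \frac{5771165}{1988}\right) \left(-491\right) = \frac{2833642015}{1988}$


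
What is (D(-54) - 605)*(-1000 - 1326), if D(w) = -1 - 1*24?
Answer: 1465380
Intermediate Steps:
D(w) = -25 (D(w) = -1 - 24 = -25)
(D(-54) - 605)*(-1000 - 1326) = (-25 - 605)*(-1000 - 1326) = -630*(-2326) = 1465380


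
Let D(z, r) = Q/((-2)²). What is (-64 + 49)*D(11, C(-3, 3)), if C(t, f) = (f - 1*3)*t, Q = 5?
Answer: -75/4 ≈ -18.750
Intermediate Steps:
C(t, f) = t*(-3 + f) (C(t, f) = (f - 3)*t = (-3 + f)*t = t*(-3 + f))
D(z, r) = 5/4 (D(z, r) = 5/((-2)²) = 5/4)
(-64 + 49)*D(11, C(-3, 3)) = (-64 + 49)*(5/4) = -15*5/4 = -75/4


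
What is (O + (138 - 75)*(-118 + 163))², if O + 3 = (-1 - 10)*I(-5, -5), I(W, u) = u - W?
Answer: 8020224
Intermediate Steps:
O = -3 (O = -3 + (-1 - 10)*(-5 - 1*(-5)) = -3 - 11*(-5 + 5) = -3 - 11*0 = -3 + 0 = -3)
(O + (138 - 75)*(-118 + 163))² = (-3 + (138 - 75)*(-118 + 163))² = (-3 + 63*45)² = (-3 + 2835)² = 2832² = 8020224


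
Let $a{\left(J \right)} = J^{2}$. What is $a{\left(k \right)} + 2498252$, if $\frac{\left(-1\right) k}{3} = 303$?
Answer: $3324533$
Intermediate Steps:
$k = -909$ ($k = \left(-3\right) 303 = -909$)
$a{\left(k \right)} + 2498252 = \left(-909\right)^{2} + 2498252 = 826281 + 2498252 = 3324533$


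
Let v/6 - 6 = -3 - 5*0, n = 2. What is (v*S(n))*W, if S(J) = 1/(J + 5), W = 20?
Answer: 360/7 ≈ 51.429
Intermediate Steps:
S(J) = 1/(5 + J)
v = 18 (v = 36 + 6*(-3 - 5*0) = 36 + 6*(-3 + 0) = 36 + 6*(-3) = 36 - 18 = 18)
(v*S(n))*W = (18/(5 + 2))*20 = (18/7)*20 = 360/7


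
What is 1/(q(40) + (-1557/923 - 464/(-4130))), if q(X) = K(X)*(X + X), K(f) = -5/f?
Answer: -1905995/22061019 ≈ -0.086396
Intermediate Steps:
q(X) = -10 (q(X) = (-5/X)*(X + X) = (-5/X)*(2*X) = -10)
1/(q(40) + (-1557/923 - 464/(-4130))) = 1/(-10 + (-1557/923 - 464/(-4130))) = 1/(-10 + (-1557*1/923 - 464*(-1/4130))) = 1/(-10 + (-1557/923 + 232/2065)) = 1/(-10 - 3001069/1905995) = 1/(-22061019/1905995) = -1905995/22061019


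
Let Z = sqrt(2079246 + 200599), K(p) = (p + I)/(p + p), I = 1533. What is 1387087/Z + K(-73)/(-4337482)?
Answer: 5/2168741 + 1387087*sqrt(2279845)/2279845 ≈ 918.65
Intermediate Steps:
K(p) = (1533 + p)/(2*p) (K(p) = (p + 1533)/(p + p) = (1533 + p)/((2*p)) = (1533 + p)*(1/(2*p)) = (1533 + p)/(2*p))
Z = sqrt(2279845) ≈ 1509.9
1387087/Z + K(-73)/(-4337482) = 1387087/(sqrt(2279845)) + ((1/2)*(1533 - 73)/(-73))/(-4337482) = 1387087*(sqrt(2279845)/2279845) + ((1/2)*(-1/73)*1460)*(-1/4337482) = 1387087*sqrt(2279845)/2279845 - 10*(-1/4337482) = 1387087*sqrt(2279845)/2279845 + 5/2168741 = 5/2168741 + 1387087*sqrt(2279845)/2279845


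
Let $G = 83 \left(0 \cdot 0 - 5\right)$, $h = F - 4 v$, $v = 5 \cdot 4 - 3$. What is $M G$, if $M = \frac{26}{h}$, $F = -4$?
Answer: $\frac{5395}{36} \approx 149.86$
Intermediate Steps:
$v = 17$ ($v = 20 - 3 = 17$)
$h = -72$ ($h = -4 - 68 = -72$)
$G = -415$ ($G = 83 \left(0 - 5\right) = 83 \left(-5\right) = -415$)
$M = - \frac{13}{36}$ ($M = \frac{26}{-72} = 26 \left(- \frac{1}{72}\right) = - \frac{13}{36} \approx -0.36111$)
$M G = \left(- \frac{13}{36}\right) \left(-415\right) = \frac{5395}{36}$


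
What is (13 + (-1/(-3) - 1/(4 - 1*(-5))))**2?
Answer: 14161/81 ≈ 174.83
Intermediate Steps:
(13 + (-1/(-3) - 1/(4 - 1*(-5))))**2 = (13 + (-1*(-1/3) - 1/(4 + 5)))**2 = (13 + (1/3 - 1/9))**2 = (13 + 2/9)**2 = (119/9)**2 = 14161/81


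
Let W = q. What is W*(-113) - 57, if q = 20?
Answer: -2317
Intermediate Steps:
W = 20
W*(-113) - 57 = 20*(-113) - 57 = -2260 - 57 = -2317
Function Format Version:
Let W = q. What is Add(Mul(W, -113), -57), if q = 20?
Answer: -2317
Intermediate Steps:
W = 20
Add(Mul(W, -113), -57) = Add(Mul(20, -113), -57) = Add(-2260, -57) = -2317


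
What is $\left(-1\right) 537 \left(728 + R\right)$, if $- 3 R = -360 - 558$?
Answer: $-555258$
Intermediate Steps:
$R = 306$ ($R = - \frac{-360 - 558}{3} = \left(- \frac{1}{3}\right) \left(-918\right) = 306$)
$\left(-1\right) 537 \left(728 + R\right) = \left(-1\right) 537 \left(728 + 306\right) = \left(-537\right) 1034 = -555258$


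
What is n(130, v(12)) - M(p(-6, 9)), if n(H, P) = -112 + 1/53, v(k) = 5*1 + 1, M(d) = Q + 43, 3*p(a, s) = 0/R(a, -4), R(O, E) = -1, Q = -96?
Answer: -3126/53 ≈ -58.981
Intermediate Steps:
p(a, s) = 0 (p(a, s) = (0/(-1))/3 = (0*(-1))/3 = (⅓)*0 = 0)
M(d) = -53 (M(d) = -96 + 43 = -53)
v(k) = 6 (v(k) = 5 + 1 = 6)
n(H, P) = -5935/53 (n(H, P) = -112 + 1/53 = -5935/53)
n(130, v(12)) - M(p(-6, 9)) = -5935/53 - 1*(-53) = -5935/53 + 53 = -3126/53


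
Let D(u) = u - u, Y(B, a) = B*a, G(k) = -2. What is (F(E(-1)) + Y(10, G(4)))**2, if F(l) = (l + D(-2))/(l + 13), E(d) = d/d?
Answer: 77841/196 ≈ 397.15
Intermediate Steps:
D(u) = 0
E(d) = 1
F(l) = l/(13 + l) (F(l) = (l + 0)/(l + 13) = l/(13 + l))
(F(E(-1)) + Y(10, G(4)))**2 = (1/(13 + 1) + 10*(-2))**2 = (1/14 - 20)**2 = (-279/14)**2 = 77841/196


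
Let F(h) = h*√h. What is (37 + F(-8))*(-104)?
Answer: -3848 + 1664*I*√2 ≈ -3848.0 + 2353.3*I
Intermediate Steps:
F(h) = h^(3/2)
(37 + F(-8))*(-104) = (37 + (-8)^(3/2))*(-104) = (37 - 16*I*√2)*(-104) = -3848 + 1664*I*√2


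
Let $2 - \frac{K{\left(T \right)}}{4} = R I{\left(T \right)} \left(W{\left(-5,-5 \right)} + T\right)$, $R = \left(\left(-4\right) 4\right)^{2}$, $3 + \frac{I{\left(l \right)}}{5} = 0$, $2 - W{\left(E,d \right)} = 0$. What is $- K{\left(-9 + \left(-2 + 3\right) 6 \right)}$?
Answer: $15352$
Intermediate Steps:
$W{\left(E,d \right)} = 2$ ($W{\left(E,d \right)} = 2 - 0 = 2 + 0 = 2$)
$I{\left(l \right)} = -15$ ($I{\left(l \right)} = -15 + 5 \cdot 0 = -15 + 0 = -15$)
$R = 256$ ($R = \left(-16\right)^{2} = 256$)
$K{\left(T \right)} = 30728 + 15360 T$ ($K{\left(T \right)} = 8 - 4 \cdot 256 \left(-15\right) \left(2 + T\right) = 8 - 4 \left(- 3840 \left(2 + T\right)\right) = 8 - 4 \left(-7680 - 3840 T\right) = 8 + \left(30720 + 15360 T\right) = 30728 + 15360 T$)
$- K{\left(-9 + \left(-2 + 3\right) 6 \right)} = - (30728 + 15360 \left(-9 + \left(-2 + 3\right) 6\right)) = - (30728 + 15360 \left(-9 + 1 \cdot 6\right)) = - (30728 + 15360 \left(-9 + 6\right)) = - (30728 + 15360 \left(-3\right)) = - (30728 - 46080) = \left(-1\right) \left(-15352\right) = 15352$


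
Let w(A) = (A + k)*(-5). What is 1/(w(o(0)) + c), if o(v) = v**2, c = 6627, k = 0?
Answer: 1/6627 ≈ 0.00015090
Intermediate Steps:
w(A) = -5*A (w(A) = (A + 0)*(-5) = A*(-5) = -5*A)
1/(w(o(0)) + c) = 1/(-5*0**2 + 6627) = 1/(-5*0 + 6627) = 1/(0 + 6627) = 1/6627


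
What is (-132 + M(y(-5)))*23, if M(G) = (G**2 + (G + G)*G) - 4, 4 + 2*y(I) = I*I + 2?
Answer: 23989/4 ≈ 5997.3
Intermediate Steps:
y(I) = -1 + I**2/2 (y(I) = -2 + (I*I + 2)/2 = -2 + (I**2 + 2)/2 = -2 + (2 + I**2)/2 = -2 + (1 + I**2/2) = -1 + I**2/2)
M(G) = -4 + 3*G**2 (M(G) = (G**2 + (2*G)*G) - 4 = (G**2 + 2*G**2) - 4 = 3*G**2 - 4 = -4 + 3*G**2)
(-132 + M(y(-5)))*23 = (-132 + (-4 + 3*(-1 + (1/2)*(-5)**2)**2))*23 = (-132 + (-4 + 3*(-1 + (1/2)*25)**2))*23 = (-132 + (-4 + 3*(-1 + 25/2)**2))*23 = (-132 + (-4 + 3*(23/2)**2))*23 = (-132 + (-4 + 3*(529/4)))*23 = (-132 + (-4 + 1587/4))*23 = (-132 + 1571/4)*23 = (1043/4)*23 = 23989/4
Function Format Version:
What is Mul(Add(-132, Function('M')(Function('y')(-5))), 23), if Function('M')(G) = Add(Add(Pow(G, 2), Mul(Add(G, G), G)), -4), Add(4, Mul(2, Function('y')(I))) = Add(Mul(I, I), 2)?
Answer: Rational(23989, 4) ≈ 5997.3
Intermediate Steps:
Function('y')(I) = Add(-1, Mul(Rational(1, 2), Pow(I, 2))) (Function('y')(I) = Add(-2, Mul(Rational(1, 2), Add(Mul(I, I), 2))) = Add(-2, Mul(Rational(1, 2), Add(Pow(I, 2), 2))) = Add(-2, Mul(Rational(1, 2), Add(2, Pow(I, 2)))) = Add(-2, Add(1, Mul(Rational(1, 2), Pow(I, 2)))) = Add(-1, Mul(Rational(1, 2), Pow(I, 2))))
Function('M')(G) = Add(-4, Mul(3, Pow(G, 2))) (Function('M')(G) = Add(Add(Pow(G, 2), Mul(Mul(2, G), G)), -4) = Add(Add(Pow(G, 2), Mul(2, Pow(G, 2))), -4) = Add(Mul(3, Pow(G, 2)), -4) = Add(-4, Mul(3, Pow(G, 2))))
Mul(Add(-132, Function('M')(Function('y')(-5))), 23) = Mul(Add(-132, Add(-4, Mul(3, Pow(Add(-1, Mul(Rational(1, 2), Pow(-5, 2))), 2)))), 23) = Mul(Add(-132, Add(-4, Mul(3, Pow(Add(-1, Mul(Rational(1, 2), 25)), 2)))), 23) = Mul(Add(-132, Add(-4, Mul(3, Pow(Add(-1, Rational(25, 2)), 2)))), 23) = Mul(Add(-132, Add(-4, Mul(3, Pow(Rational(23, 2), 2)))), 23) = Mul(Add(-132, Add(-4, Mul(3, Rational(529, 4)))), 23) = Mul(Add(-132, Add(-4, Rational(1587, 4))), 23) = Mul(Add(-132, Rational(1571, 4)), 23) = Mul(Rational(1043, 4), 23) = Rational(23989, 4)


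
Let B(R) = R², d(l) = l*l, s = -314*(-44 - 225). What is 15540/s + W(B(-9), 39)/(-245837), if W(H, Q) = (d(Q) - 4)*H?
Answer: -3279310851/10382434021 ≈ -0.31585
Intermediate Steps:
s = 84466 (s = -314*(-269) = 84466)
d(l) = l²
W(H, Q) = H*(-4 + Q²) (W(H, Q) = (Q² - 4)*H = (-4 + Q²)*H = H*(-4 + Q²))
15540/s + W(B(-9), 39)/(-245837) = 15540/84466 + ((-9)²*(-4 + 39²))/(-245837) = 15540*(1/84466) + (81*(-4 + 1521))*(-1/245837) = 7770/42233 + (81*1517)*(-1/245837) = 7770/42233 + 122877*(-1/245837) = 7770/42233 - 122877/245837 = -3279310851/10382434021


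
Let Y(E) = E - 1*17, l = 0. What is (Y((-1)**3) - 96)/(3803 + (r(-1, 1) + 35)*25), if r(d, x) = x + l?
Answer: -114/4703 ≈ -0.024240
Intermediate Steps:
Y(E) = -17 + E (Y(E) = E - 17 = -17 + E)
r(d, x) = x (r(d, x) = x + 0 = x)
(Y((-1)**3) - 96)/(3803 + (r(-1, 1) + 35)*25) = ((-17 + (-1)**3) - 96)/(3803 + (1 + 35)*25) = ((-17 - 1) - 96)/(3803 + 36*25) = (-18 - 96)/(3803 + 900) = -114/4703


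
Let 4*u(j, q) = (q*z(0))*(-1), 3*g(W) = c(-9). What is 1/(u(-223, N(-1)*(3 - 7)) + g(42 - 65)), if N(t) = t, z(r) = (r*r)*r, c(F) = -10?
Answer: -3/10 ≈ -0.30000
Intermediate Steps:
g(W) = -10/3 (g(W) = (⅓)*(-10) = -10/3)
z(r) = r³ (z(r) = r²*r = r³)
u(j, q) = 0 (u(j, q) = ((q*0³)*(-1))/4 = ((q*0)*(-1))/4 = (0*(-1))/4 = (¼)*0 = 0)
1/(u(-223, N(-1)*(3 - 7)) + g(42 - 65)) = 1/(0 - 10/3) = 1/(-10/3) = -3/10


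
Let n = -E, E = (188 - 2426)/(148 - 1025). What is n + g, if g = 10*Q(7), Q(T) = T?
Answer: 59152/877 ≈ 67.448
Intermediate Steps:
E = 2238/877 (E = -2238/(-877) = -2238*(-1/877) = 2238/877 ≈ 2.5519)
n = -2238/877 (n = -1*2238/877 = -2238/877 ≈ -2.5519)
g = 70 (g = 10*7 = 70)
n + g = -2238/877 + 70 = 59152/877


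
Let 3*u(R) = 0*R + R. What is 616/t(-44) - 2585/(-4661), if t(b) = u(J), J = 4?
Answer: 2155967/4661 ≈ 462.55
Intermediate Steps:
u(R) = R/3 (u(R) = (0*R + R)/3 = (0 + R)/3 = R/3)
t(b) = 4/3 (t(b) = (1/3)*4 = 4/3)
616/t(-44) - 2585/(-4661) = 616/(4/3) - 2585/(-4661) = 616*(3/4) - 2585*(-1/4661) = 462 + 2585/4661 = 2155967/4661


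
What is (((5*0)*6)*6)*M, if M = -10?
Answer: 0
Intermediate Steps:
(((5*0)*6)*6)*M = (((5*0)*6)*6)*(-10) = ((0*6)*6)*(-10) = (0*6)*(-10) = 0*(-10) = 0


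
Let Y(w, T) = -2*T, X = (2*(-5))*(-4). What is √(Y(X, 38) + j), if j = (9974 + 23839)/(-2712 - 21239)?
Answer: I*√44407285639/23951 ≈ 8.7984*I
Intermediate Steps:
X = 40 (X = -10*(-4) = 40)
j = -33813/23951 (j = 33813/(-23951) = 33813*(-1/23951) = -33813/23951 ≈ -1.4118)
√(Y(X, 38) + j) = √(-2*38 - 33813/23951) = √(-76 - 33813/23951) = √(-1854089/23951) = I*√44407285639/23951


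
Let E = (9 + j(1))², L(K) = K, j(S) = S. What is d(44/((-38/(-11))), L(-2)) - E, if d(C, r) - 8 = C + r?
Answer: -1544/19 ≈ -81.263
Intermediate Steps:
E = 100 (E = (9 + 1)² = 10² = 100)
d(C, r) = 8 + C + r (d(C, r) = 8 + (C + r) = 8 + C + r)
d(44/((-38/(-11))), L(-2)) - E = (8 + 44/((-38/(-11))) - 2) - 1*100 = (8 + 44/((-38*(-1/11))) - 2) - 100 = (8 + 44/(38/11) - 2) - 100 = (8 + 44*(11/38) - 2) - 100 = (8 + 242/19 - 2) - 100 = 356/19 - 100 = -1544/19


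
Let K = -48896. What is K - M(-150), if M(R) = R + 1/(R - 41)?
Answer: -9310485/191 ≈ -48746.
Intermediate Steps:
M(R) = R + 1/(-41 + R)
K - M(-150) = -48896 - (1 + (-150)**2 - 41*(-150))/(-41 - 150) = -48896 - (1 + 22500 + 6150)/(-191) = -48896 - (-1)*28651/191 = -48896 - 1*(-28651/191) = -48896 + 28651/191 = -9310485/191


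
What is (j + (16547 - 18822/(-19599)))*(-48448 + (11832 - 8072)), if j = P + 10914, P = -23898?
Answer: -1040486478864/6533 ≈ -1.5927e+8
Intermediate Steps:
j = -12984 (j = -23898 + 10914 = -12984)
(j + (16547 - 18822/(-19599)))*(-48448 + (11832 - 8072)) = (-12984 + (16547 - 18822/(-19599)))*(-48448 + (11832 - 8072)) = (-12984 + (16547 - 18822*(-1)/19599))*(-48448 + 3760) = (-12984 + (16547 - 1*(-6274/6533)))*(-44688) = (-12984 + (16547 + 6274/6533))*(-44688) = (-12984 + 108107825/6533)*(-44688) = (23283353/6533)*(-44688) = -1040486478864/6533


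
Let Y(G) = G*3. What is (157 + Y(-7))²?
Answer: 18496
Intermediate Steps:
Y(G) = 3*G
(157 + Y(-7))² = (157 + 3*(-7))² = (157 - 21)² = 136² = 18496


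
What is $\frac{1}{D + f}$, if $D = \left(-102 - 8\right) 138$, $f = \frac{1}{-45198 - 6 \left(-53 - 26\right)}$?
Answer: $- \frac{44724}{678910321} \approx -6.5876 \cdot 10^{-5}$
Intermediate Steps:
$f = - \frac{1}{44724}$ ($f = \frac{1}{-45198 - -474} = \frac{1}{-45198 + 474} = \frac{1}{-44724} = - \frac{1}{44724} \approx -2.2359 \cdot 10^{-5}$)
$D = -15180$ ($D = \left(-110\right) 138 = -15180$)
$\frac{1}{D + f} = \frac{1}{-15180 - \frac{1}{44724}} = \frac{1}{- \frac{678910321}{44724}} = - \frac{44724}{678910321}$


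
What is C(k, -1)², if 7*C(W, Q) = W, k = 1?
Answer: 1/49 ≈ 0.020408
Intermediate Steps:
C(W, Q) = W/7
C(k, -1)² = ((⅐)*1)² = (⅐)² = 1/49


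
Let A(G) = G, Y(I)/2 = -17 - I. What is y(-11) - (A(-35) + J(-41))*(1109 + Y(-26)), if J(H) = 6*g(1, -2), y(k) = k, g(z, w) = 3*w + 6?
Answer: 39434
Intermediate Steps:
g(z, w) = 6 + 3*w
Y(I) = -34 - 2*I (Y(I) = 2*(-17 - I) = -34 - 2*I)
J(H) = 0 (J(H) = 6*(6 + 3*(-2)) = 6*(6 - 6) = 6*0 = 0)
y(-11) - (A(-35) + J(-41))*(1109 + Y(-26)) = -11 - (-35 + 0)*(1109 + (-34 - 2*(-26))) = -11 - (-35)*(1109 + (-34 + 52)) = -11 - (-35)*(1109 + 18) = -11 - (-35)*1127 = -11 - 1*(-39445) = -11 + 39445 = 39434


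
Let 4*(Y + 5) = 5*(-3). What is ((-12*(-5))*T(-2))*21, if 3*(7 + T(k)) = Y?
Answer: -12495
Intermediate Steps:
Y = -35/4 (Y = -5 + (5*(-3))/4 = -5 + (¼)*(-15) = -5 - 15/4 = -35/4 ≈ -8.7500)
T(k) = -119/12 (T(k) = -7 + (⅓)*(-35/4) = -7 - 35/12 = -119/12)
((-12*(-5))*T(-2))*21 = (-12*(-5)*(-119/12))*21 = (60*(-119/12))*21 = -595*21 = -12495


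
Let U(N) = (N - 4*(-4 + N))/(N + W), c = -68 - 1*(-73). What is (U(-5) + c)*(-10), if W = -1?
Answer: 5/3 ≈ 1.6667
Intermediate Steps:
c = 5 (c = -68 + 73 = 5)
U(N) = (16 - 3*N)/(-1 + N) (U(N) = (N - 4*(-4 + N))/(N - 1) = (N + (16 - 4*N))/(-1 + N) = (16 - 3*N)/(-1 + N))
(U(-5) + c)*(-10) = ((16 - 3*(-5))/(-1 - 5) + 5)*(-10) = ((16 + 15)/(-6) + 5)*(-10) = (-⅙*31 + 5)*(-10) = (-31/6 + 5)*(-10) = -⅙*(-10) = 5/3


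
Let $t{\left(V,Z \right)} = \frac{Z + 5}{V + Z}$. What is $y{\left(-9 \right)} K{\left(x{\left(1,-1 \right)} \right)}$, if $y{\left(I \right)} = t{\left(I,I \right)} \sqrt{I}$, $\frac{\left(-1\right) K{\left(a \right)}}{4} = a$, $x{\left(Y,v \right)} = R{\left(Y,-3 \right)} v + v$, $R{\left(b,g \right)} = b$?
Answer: $\frac{16 i}{3} \approx 5.3333 i$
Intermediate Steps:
$t{\left(V,Z \right)} = \frac{5 + Z}{V + Z}$
$x{\left(Y,v \right)} = v + Y v$ ($x{\left(Y,v \right)} = Y v + v = v + Y v$)
$K{\left(a \right)} = - 4 a$
$y{\left(I \right)} = \frac{5 + I}{2 \sqrt{I}}$ ($y{\left(I \right)} = \frac{5 + I}{I + I} \sqrt{I} = \frac{5 + I}{2 I} \sqrt{I} = \frac{5 + I}{2 \sqrt{I}}$)
$y{\left(-9 \right)} K{\left(x{\left(1,-1 \right)} \right)} = \frac{5 - 9}{2 \cdot 3 i} \left(- 4 \left(- (1 + 1)\right)\right) = \frac{1}{2} \left(- \frac{i}{3}\right) \left(-4\right) \left(- 4 \left(\left(-1\right) 2\right)\right) = \frac{2 i}{3} \left(\left(-4\right) \left(-2\right)\right) = \frac{2 i}{3} \cdot 8 = \frac{16 i}{3}$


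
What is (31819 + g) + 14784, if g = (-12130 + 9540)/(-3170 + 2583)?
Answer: 27358551/587 ≈ 46607.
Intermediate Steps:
g = 2590/587 (g = -2590/(-587) = -2590*(-1/587) = 2590/587 ≈ 4.4123)
(31819 + g) + 14784 = (31819 + 2590/587) + 14784 = 18680343/587 + 14784 = 27358551/587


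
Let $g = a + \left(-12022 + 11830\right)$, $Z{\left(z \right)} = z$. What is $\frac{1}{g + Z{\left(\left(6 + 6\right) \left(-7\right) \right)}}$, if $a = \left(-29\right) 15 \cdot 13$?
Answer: $- \frac{1}{5931} \approx -0.00016861$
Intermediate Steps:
$a = -5655$ ($a = \left(-435\right) 13 = -5655$)
$g = -5847$ ($g = -5655 + \left(-12022 + 11830\right) = -5655 - 192 = -5847$)
$\frac{1}{g + Z{\left(\left(6 + 6\right) \left(-7\right) \right)}} = \frac{1}{-5847 + \left(6 + 6\right) \left(-7\right)} = \frac{1}{-5847 + 12 \left(-7\right)} = \frac{1}{-5847 - 84} = \frac{1}{-5931} = - \frac{1}{5931}$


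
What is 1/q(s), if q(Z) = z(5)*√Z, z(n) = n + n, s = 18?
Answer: √2/60 ≈ 0.023570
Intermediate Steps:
z(n) = 2*n
q(Z) = 10*√Z (q(Z) = (2*5)*√Z = 10*√Z)
1/q(s) = 1/(10*√18) = 1/(10*(3*√2)) = 1/(30*√2) = √2/60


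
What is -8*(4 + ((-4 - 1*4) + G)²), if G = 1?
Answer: -424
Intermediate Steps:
-8*(4 + ((-4 - 1*4) + G)²) = -8*(4 + ((-4 - 1*4) + 1)²) = -8*(4 + ((-4 - 4) + 1)²) = -8*(4 + (-8 + 1)²) = -8*(4 + (-7)²) = -8*(4 + 49) = -8*53 = -424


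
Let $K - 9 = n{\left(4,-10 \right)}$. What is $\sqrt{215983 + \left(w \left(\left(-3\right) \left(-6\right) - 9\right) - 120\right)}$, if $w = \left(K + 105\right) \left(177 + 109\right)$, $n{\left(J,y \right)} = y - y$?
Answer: $\sqrt{509299} \approx 713.65$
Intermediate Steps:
$n{\left(J,y \right)} = 0$
$K = 9$ ($K = 9 + 0 = 9$)
$w = 32604$ ($w = \left(9 + 105\right) \left(177 + 109\right) = 114 \cdot 286 = 32604$)
$\sqrt{215983 + \left(w \left(\left(-3\right) \left(-6\right) - 9\right) - 120\right)} = \sqrt{215983 - \left(120 - 32604 \left(\left(-3\right) \left(-6\right) - 9\right)\right)} = \sqrt{215983 - \left(120 - 32604 \left(18 - 9\right)\right)} = \sqrt{215983 + \left(32604 \cdot 9 - 120\right)} = \sqrt{215983 + \left(293436 - 120\right)} = \sqrt{215983 + 293316} = \sqrt{509299}$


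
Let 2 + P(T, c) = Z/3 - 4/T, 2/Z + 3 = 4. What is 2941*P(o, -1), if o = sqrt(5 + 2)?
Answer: -11764/3 - 11764*sqrt(7)/7 ≈ -8367.7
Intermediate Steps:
o = sqrt(7) ≈ 2.6458
Z = 2 (Z = 2/(-3 + 4) = 2/1 = 2*1 = 2)
P(T, c) = -4/3 - 4/T (P(T, c) = -2 + (2/3 - 4/T) = -4/3 - 4/T)
2941*P(o, -1) = 2941*(-4/3 - 4*sqrt(7)/7) = -11764/3 - 11764*sqrt(7)/7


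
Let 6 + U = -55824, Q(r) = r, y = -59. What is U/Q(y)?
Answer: 55830/59 ≈ 946.27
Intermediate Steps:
U = -55830 (U = -6 - 55824 = -55830)
U/Q(y) = -55830/(-59) = -55830*(-1/59) = 55830/59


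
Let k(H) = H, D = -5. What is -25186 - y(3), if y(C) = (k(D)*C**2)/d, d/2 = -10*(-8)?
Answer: -805943/32 ≈ -25186.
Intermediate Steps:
d = 160 (d = 2*(-10*(-8)) = 2*80 = 160)
y(C) = -C**2/32 (y(C) = -5*C**2/160 = -5*C**2*(1/160) = -C**2/32)
-25186 - y(3) = -25186 - (-1)*3**2/32 = -25186 - (-1)*9/32 = -25186 - 1*(-9/32) = -25186 + 9/32 = -805943/32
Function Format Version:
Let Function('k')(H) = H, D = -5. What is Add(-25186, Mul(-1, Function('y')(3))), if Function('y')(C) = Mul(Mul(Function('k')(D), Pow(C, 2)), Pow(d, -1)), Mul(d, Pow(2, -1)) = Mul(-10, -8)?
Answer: Rational(-805943, 32) ≈ -25186.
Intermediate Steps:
d = 160 (d = Mul(2, Mul(-10, -8)) = Mul(2, 80) = 160)
Function('y')(C) = Mul(Rational(-1, 32), Pow(C, 2)) (Function('y')(C) = Mul(Mul(-5, Pow(C, 2)), Pow(160, -1)) = Mul(Mul(-5, Pow(C, 2)), Rational(1, 160)) = Mul(Rational(-1, 32), Pow(C, 2)))
Add(-25186, Mul(-1, Function('y')(3))) = Add(-25186, Mul(-1, Mul(Rational(-1, 32), Pow(3, 2)))) = Add(-25186, Mul(-1, Mul(Rational(-1, 32), 9))) = Add(-25186, Mul(-1, Rational(-9, 32))) = Add(-25186, Rational(9, 32)) = Rational(-805943, 32)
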